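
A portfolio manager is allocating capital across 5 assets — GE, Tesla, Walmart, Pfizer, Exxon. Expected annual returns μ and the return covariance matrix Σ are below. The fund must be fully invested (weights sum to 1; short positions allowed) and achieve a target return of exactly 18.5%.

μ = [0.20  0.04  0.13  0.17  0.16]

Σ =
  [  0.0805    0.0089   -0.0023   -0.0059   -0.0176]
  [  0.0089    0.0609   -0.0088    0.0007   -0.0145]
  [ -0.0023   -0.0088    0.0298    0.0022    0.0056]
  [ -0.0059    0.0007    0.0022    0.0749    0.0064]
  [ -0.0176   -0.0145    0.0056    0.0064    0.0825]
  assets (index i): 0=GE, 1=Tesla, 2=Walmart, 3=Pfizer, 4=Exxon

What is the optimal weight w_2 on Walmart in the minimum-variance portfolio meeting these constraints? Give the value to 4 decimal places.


0.2615

p=Σ⁻¹μ = [3.1383  1.3770  4.4031  2.1710  2.3836]
q=Σ⁻¹𝟙 = [15.2905  23.3119  37.7391  11.8622  15.9985]
a=μᵀp=2.005590  b=𝟙ᵀp=13.472992  c=𝟙ᵀq=104.202168  D=ac−b²=27.465309
λ₁=(c·0.185−b)/D = (104.202168·0.185−13.472992)/27.465309 = 0.211336
λ₂=(a−b·0.185)/D = (2.005590−13.472992·0.185)/27.465309 = -0.017728
w* = 0.211336·p + -0.017728·q:
  w_0 = 0.211336·3.1383 + -0.017728·15.2905 = 0.3922  (GE)
  w_1 = 0.211336·1.3770 + -0.017728·23.3119 = -0.1223  (Tesla)
  w_2 = 0.211336·4.4031 + -0.017728·37.7391 = 0.2615  (Walmart)
  w_3 = 0.211336·2.1710 + -0.017728·11.8622 = 0.2485  (Pfizer)
  w_4 = 0.211336·2.3836 + -0.017728·15.9985 = 0.2201  (Exxon)
Σw_i=1.0000  μᵀw=0.1850
σ²=wᵀΣw=λ₁·μ_p+λ₂ = 0.211336·0.185 + -0.017728 = 0.021369 ≈ 0.0214


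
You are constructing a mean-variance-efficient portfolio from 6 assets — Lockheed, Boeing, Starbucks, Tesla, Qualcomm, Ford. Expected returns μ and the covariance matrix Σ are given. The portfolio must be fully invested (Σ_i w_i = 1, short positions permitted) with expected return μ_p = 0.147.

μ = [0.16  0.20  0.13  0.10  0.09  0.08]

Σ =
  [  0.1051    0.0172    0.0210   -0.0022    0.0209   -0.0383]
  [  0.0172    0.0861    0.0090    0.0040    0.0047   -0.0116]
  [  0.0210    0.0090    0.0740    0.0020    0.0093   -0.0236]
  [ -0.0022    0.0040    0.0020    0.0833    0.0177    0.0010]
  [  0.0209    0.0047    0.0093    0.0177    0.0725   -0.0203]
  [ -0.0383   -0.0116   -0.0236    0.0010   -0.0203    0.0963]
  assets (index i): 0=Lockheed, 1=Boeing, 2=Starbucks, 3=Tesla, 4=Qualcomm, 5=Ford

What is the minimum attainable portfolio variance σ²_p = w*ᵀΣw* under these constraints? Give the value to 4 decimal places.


p=Σ⁻¹μ = [1.5241  2.0611  1.6630  0.8891  0.8729  2.2675]
q=Σ⁻¹𝟙 = [10.7317  9.8368  14.4782  8.6075  12.2277  21.8736]
a=μᵀp=1.221141  b=𝟙ᵀp=9.277728  c=𝟙ᵀq=77.755529  D=ac−b²=8.874261
λ₁=(c·0.147−b)/D = (77.755529·0.147−9.277728)/8.874261 = 0.242537
λ₂=(a−b·0.147)/D = (1.221141−9.277728·0.147)/8.874261 = -0.016078
w* = 0.242537·p + -0.016078·q:
  w_0 = 0.242537·1.5241 + -0.016078·10.7317 = 0.1971  (Lockheed)
  w_1 = 0.242537·2.0611 + -0.016078·9.8368 = 0.3417  (Boeing)
  w_2 = 0.242537·1.6630 + -0.016078·14.4782 = 0.1705  (Starbucks)
  w_3 = 0.242537·0.8891 + -0.016078·8.6075 = 0.0773  (Tesla)
  w_4 = 0.242537·0.8729 + -0.016078·12.2277 = 0.0151  (Qualcomm)
  w_5 = 0.242537·2.2675 + -0.016078·21.8736 = 0.1983  (Ford)
Σw_i=1.0000  μᵀw=0.1470
σ²=wᵀΣw=λ₁·μ_p+λ₂ = 0.242537·0.147 + -0.016078 = 0.019574 ≈ 0.0196

0.0196


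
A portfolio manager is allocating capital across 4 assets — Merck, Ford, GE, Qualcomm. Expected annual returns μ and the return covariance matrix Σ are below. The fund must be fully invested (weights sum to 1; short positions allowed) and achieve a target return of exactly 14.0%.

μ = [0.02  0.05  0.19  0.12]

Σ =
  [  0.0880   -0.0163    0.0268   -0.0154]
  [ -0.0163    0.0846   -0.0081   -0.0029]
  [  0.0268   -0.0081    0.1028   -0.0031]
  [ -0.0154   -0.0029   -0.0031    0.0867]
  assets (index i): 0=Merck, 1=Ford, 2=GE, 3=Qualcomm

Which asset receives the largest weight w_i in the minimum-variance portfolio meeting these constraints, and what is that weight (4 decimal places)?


x=Σ⁻¹μ = [0.0508  0.8382  1.9460  1.4907]
y=Σ⁻¹𝟙 = [14.5949  15.8741  7.6237  14.9300]
a=μᵀx=0.591555  b=𝟙ᵀx=4.325709  c=𝟙ᵀy=53.022712  D=ac−b²=12.654101
λ₁=(c·0.140−b)/D = (53.022712·0.140−4.325709)/12.654101 = 0.244780
λ₂=(a−b·0.140)/D = (0.591555−4.325709·0.140)/12.654101 = -0.001110
w* = 0.244780·x + -0.001110·y:
  w_0 = 0.244780·0.0508 + -0.001110·14.5949 = -0.0038  (Merck)
  w_1 = 0.244780·0.8382 + -0.001110·15.8741 = 0.1876  (Ford)
  w_2 = 0.244780·1.9460 + -0.001110·7.6237 = 0.4679  (GE)
  w_3 = 0.244780·1.4907 + -0.001110·14.9300 = 0.3483  (Qualcomm)
Σw_i=1.0000  μᵀw=0.1400
σ²=wᵀΣw=λ₁·μ_p+λ₂ = 0.244780·0.140 + -0.001110 = 0.033159 ≈ 0.0332

GE (0.4679)


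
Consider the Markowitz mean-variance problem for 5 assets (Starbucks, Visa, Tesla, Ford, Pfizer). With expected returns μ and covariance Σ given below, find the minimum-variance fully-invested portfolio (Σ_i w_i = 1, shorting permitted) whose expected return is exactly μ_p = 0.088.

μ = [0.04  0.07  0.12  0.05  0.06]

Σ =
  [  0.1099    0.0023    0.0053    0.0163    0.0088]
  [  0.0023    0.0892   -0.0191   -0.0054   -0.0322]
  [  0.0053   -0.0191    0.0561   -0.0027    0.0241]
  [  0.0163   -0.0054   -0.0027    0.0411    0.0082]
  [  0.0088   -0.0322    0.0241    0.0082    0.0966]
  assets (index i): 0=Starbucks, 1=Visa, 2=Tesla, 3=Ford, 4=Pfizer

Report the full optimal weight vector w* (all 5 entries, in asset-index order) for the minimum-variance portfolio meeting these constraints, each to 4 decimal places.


-0.0168  0.2610  0.4584  0.2453  0.0521

u=Σ⁻¹μ = [-0.0519  1.5684  2.5926  1.5395  0.3712]
v=Σ⁻¹𝟙 = [3.0992  20.7193  21.7747  25.3812  9.3891]
a=μᵀu=0.518064  b=𝟙ᵀu=6.019695  c=𝟙ᵀv=80.363553  D=ac−b²=5.396747
λ₁=(c·0.088−b)/D = (80.363553·0.088−6.019695)/5.396747 = 0.194987
λ₂=(a−b·0.088)/D = (0.518064−6.019695·0.088)/5.396747 = -0.002162
w* = 0.194987·u + -0.002162·v:
  w_0 = 0.194987·-0.0519 + -0.002162·3.0992 = -0.0168  (Starbucks)
  w_1 = 0.194987·1.5684 + -0.002162·20.7193 = 0.2610  (Visa)
  w_2 = 0.194987·2.5926 + -0.002162·21.7747 = 0.4584  (Tesla)
  w_3 = 0.194987·1.5395 + -0.002162·25.3812 = 0.2453  (Ford)
  w_4 = 0.194987·0.3712 + -0.002162·9.3891 = 0.0521  (Pfizer)
Σw_i=1.0000  μᵀw=0.0880
σ²=wᵀΣw=λ₁·μ_p+λ₂ = 0.194987·0.088 + -0.002162 = 0.014997 ≈ 0.0150


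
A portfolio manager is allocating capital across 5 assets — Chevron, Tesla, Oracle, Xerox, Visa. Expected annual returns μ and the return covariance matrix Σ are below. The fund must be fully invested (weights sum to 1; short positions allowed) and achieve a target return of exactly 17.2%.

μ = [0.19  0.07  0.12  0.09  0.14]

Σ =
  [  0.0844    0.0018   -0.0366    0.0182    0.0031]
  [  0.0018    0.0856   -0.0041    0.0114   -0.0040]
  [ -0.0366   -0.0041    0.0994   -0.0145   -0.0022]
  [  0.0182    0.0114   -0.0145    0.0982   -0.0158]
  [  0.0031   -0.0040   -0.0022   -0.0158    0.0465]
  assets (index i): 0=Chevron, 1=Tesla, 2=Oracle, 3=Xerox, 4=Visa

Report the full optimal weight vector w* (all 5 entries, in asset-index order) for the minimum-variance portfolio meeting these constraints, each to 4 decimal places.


0.5567  -0.1161  0.2864  -0.0353  0.3084

p=Σ⁻¹μ = [2.9712  0.8797  2.5876  1.1956  3.4170]
q=Σ⁻¹𝟙 = [16.0327  11.7778  18.9294  12.9425  26.7429]
a=μᵀp=1.522598  b=𝟙ᵀp=11.051029  c=𝟙ᵀq=86.425373  D=ac−b²=9.465865
λ₁=(c·0.172−b)/D = (86.425373·0.172−11.051029)/9.465865 = 0.402936
λ₂=(a−b·0.172)/D = (1.522598−11.051029·0.172)/9.465865 = -0.039952
w* = 0.402936·p + -0.039952·q:
  w_0 = 0.402936·2.9712 + -0.039952·16.0327 = 0.5567  (Chevron)
  w_1 = 0.402936·0.8797 + -0.039952·11.7778 = -0.1161  (Tesla)
  w_2 = 0.402936·2.5876 + -0.039952·18.9294 = 0.2864  (Oracle)
  w_3 = 0.402936·1.1956 + -0.039952·12.9425 = -0.0353  (Xerox)
  w_4 = 0.402936·3.4170 + -0.039952·26.7429 = 0.3084  (Visa)
Σw_i=1.0000  μᵀw=0.1720
σ²=wᵀΣw=λ₁·μ_p+λ₂ = 0.402936·0.172 + -0.039952 = 0.029353 ≈ 0.0294


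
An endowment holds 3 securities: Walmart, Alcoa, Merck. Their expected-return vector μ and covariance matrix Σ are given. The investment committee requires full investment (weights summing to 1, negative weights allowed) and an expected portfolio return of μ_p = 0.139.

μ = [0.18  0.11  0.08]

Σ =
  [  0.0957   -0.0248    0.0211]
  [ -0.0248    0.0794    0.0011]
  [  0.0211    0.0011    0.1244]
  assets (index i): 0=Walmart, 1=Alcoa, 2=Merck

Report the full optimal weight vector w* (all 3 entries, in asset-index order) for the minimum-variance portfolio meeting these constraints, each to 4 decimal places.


0.4531  0.4565  0.0905

p=Σ⁻¹μ = [2.3835  2.1268  0.2200]
q=Σ⁻¹𝟙 = [13.5577  16.7517  5.5909]
a=μᵀp=0.680584  b=𝟙ᵀp=4.730341  c=𝟙ᵀq=35.900251  D=ac−b²=2.057008
λ₁=(c·0.139−b)/D = (35.900251·0.139−4.730341)/2.057008 = 0.126297
λ₂=(a−b·0.139)/D = (0.680584−4.730341·0.139)/2.057008 = 0.011214
w* = 0.126297·p + 0.011214·q:
  w_0 = 0.126297·2.3835 + 0.011214·13.5577 = 0.4531  (Walmart)
  w_1 = 0.126297·2.1268 + 0.011214·16.7517 = 0.4565  (Alcoa)
  w_2 = 0.126297·0.2200 + 0.011214·5.5909 = 0.0905  (Merck)
Σw_i=1.0000  μᵀw=0.1390
σ²=wᵀΣw=λ₁·μ_p+λ₂ = 0.126297·0.139 + 0.011214 = 0.028769 ≈ 0.0288


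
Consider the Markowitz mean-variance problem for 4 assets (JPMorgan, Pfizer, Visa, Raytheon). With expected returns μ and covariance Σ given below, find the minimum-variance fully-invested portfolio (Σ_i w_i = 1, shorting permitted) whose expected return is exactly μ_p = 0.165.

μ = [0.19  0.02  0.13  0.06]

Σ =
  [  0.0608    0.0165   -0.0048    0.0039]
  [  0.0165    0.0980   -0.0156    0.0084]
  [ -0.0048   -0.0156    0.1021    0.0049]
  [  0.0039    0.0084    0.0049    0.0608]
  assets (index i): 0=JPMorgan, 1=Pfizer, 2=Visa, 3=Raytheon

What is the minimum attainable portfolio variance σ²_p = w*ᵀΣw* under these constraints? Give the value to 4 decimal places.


u=Σ⁻¹μ = [3.2379  -0.1835  1.3641  0.6946]
v=Σ⁻¹𝟙 = [14.1715  8.4299  11.1017  13.4790]
a=μᵀu=0.830547  b=𝟙ᵀu=5.113139  c=𝟙ᵀv=47.182086  D=ac−b²=13.042725
λ₁=(c·0.165−b)/D = (47.182086·0.165−5.113139)/13.042725 = 0.204858
λ₂=(a−b·0.165)/D = (0.830547−5.113139·0.165)/13.042725 = -0.001006
w* = 0.204858·u + -0.001006·v:
  w_0 = 0.204858·3.2379 + -0.001006·14.1715 = 0.6491  (JPMorgan)
  w_1 = 0.204858·-0.1835 + -0.001006·8.4299 = -0.0461  (Pfizer)
  w_2 = 0.204858·1.3641 + -0.001006·11.1017 = 0.2683  (Visa)
  w_3 = 0.204858·0.6946 + -0.001006·13.4790 = 0.1287  (Raytheon)
Σw_i=1.0000  μᵀw=0.1650
σ²=wᵀΣw=λ₁·μ_p+λ₂ = 0.204858·0.165 + -0.001006 = 0.032796 ≈ 0.0328

0.0328


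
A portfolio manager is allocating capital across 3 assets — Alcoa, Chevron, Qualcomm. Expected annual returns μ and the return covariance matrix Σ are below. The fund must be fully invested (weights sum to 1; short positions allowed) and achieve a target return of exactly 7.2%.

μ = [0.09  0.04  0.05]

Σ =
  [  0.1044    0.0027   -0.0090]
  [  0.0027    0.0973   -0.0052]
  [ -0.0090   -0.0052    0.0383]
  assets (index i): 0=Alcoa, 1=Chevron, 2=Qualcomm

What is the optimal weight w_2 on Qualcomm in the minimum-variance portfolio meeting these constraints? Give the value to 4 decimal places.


0.4305

x=Σ⁻¹μ = [0.9880  0.4693  1.6014]
y=Σ⁻¹𝟙 = [11.9067  11.5760  30.4793]
a=μᵀx=0.187757  b=𝟙ᵀx=3.058604  c=𝟙ᵀy=53.961931  D=ac−b²=0.776660
λ₁=(c·0.072−b)/D = (53.961931·0.072−3.058604)/0.776660 = 1.064372
λ₂=(a−b·0.072)/D = (0.187757−3.058604·0.072)/0.776660 = -0.041798
w* = 1.064372·x + -0.041798·y:
  w_0 = 1.064372·0.9880 + -0.041798·11.9067 = 0.5539  (Alcoa)
  w_1 = 1.064372·0.4693 + -0.041798·11.5760 = 0.0156  (Chevron)
  w_2 = 1.064372·1.6014 + -0.041798·30.4793 = 0.4305  (Qualcomm)
Σw_i=1.0000  μᵀw=0.0720
σ²=wᵀΣw=λ₁·μ_p+λ₂ = 1.064372·0.072 + -0.041798 = 0.034837 ≈ 0.0348


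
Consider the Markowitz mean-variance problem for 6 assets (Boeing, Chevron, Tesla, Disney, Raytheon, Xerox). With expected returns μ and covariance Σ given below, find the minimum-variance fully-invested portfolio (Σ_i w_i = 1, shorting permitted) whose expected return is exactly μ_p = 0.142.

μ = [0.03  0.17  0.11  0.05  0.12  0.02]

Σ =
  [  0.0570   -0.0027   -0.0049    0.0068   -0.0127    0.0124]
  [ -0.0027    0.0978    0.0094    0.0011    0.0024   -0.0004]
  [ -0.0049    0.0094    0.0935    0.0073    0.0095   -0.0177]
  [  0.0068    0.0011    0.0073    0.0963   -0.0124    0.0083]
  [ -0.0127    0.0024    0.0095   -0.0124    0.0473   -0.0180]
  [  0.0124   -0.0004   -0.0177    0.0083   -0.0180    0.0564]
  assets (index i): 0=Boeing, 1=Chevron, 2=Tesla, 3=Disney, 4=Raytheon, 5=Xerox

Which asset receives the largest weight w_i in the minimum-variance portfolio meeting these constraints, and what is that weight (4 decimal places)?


Raytheon (0.4693)

u=Σ⁻¹μ = [1.0273  1.5941  0.9504  0.6546  3.2358  1.3747]
v=Σ⁻¹𝟙 = [19.9913  8.7655  11.4588  10.4024  36.8500  27.2233]
a=μᵀu=0.854883  b=𝟙ᵀu=8.836936  c=𝟙ᵀv=114.691374  D=ac−b²=19.956308
λ₁=(c·0.142−b)/D = (114.691374·0.142−8.836936)/19.956308 = 0.373277
λ₂=(a−b·0.142)/D = (0.854883−8.836936·0.142)/19.956308 = -0.020042
w* = 0.373277·u + -0.020042·v:
  w_0 = 0.373277·1.0273 + -0.020042·19.9913 = -0.0172  (Boeing)
  w_1 = 0.373277·1.5941 + -0.020042·8.7655 = 0.4194  (Chevron)
  w_2 = 0.373277·0.9504 + -0.020042·11.4588 = 0.1251  (Tesla)
  w_3 = 0.373277·0.6546 + -0.020042·10.4024 = 0.0359  (Disney)
  w_4 = 0.373277·3.2358 + -0.020042·36.8500 = 0.4693  (Raytheon)
  w_5 = 0.373277·1.3747 + -0.020042·27.2233 = -0.0325  (Xerox)
Σw_i=1.0000  μᵀw=0.1420
σ²=wᵀΣw=λ₁·μ_p+λ₂ = 0.373277·0.142 + -0.020042 = 0.032964 ≈ 0.0330


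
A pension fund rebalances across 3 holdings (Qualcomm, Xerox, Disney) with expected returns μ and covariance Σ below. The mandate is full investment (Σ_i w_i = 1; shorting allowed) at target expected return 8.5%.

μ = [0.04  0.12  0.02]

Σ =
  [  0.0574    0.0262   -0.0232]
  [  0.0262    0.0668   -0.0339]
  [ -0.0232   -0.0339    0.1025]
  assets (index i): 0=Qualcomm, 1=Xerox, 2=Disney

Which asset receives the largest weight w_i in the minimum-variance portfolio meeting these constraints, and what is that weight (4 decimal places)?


g=Σ⁻¹μ = [0.0506  2.2609  0.9543]
h=Σ⁻¹𝟙 = [17.0275  18.2640  19.6506]
a=μᵀg=0.292414  b=𝟙ᵀg=3.265792  c=𝟙ᵀh=54.942092  D=ac−b²=5.400417
λ₁=(c·0.085−b)/D = (54.942092·0.085−3.265792)/5.400417 = 0.260033
λ₂=(a−b·0.085)/D = (0.292414−3.265792·0.085)/5.400417 = 0.002744
w* = 0.260033·g + 0.002744·h:
  w_0 = 0.260033·0.0506 + 0.002744·17.0275 = 0.0599  (Qualcomm)
  w_1 = 0.260033·2.2609 + 0.002744·18.2640 = 0.6380  (Xerox)
  w_2 = 0.260033·0.9543 + 0.002744·19.6506 = 0.3021  (Disney)
Σw_i=1.0000  μᵀw=0.0850
σ²=wᵀΣw=λ₁·μ_p+λ₂ = 0.260033·0.085 + 0.002744 = 0.024847 ≈ 0.0248

Xerox (0.6380)


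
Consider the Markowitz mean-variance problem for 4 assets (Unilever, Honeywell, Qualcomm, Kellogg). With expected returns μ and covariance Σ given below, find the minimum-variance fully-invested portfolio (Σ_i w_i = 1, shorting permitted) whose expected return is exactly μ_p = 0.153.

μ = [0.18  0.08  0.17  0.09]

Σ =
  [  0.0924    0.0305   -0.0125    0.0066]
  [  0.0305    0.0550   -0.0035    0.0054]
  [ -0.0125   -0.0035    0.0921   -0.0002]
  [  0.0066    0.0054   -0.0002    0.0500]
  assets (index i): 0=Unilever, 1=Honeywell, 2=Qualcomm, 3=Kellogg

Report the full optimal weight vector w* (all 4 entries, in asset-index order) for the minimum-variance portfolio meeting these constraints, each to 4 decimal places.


u=Σ⁻¹μ = [2.0236  0.3203  2.1359  1.5068]
v=Σ⁻¹𝟙 = [6.7802  13.4686  12.3283  17.6997]
a=μᵀu=0.888601  b=𝟙ᵀu=5.986708  c=𝟙ᵀv=50.276809  D=ac−b²=8.835355
λ₁=(c·0.153−b)/D = (50.276809·0.153−5.986708)/8.835355 = 0.193048
λ₂=(a−b·0.153)/D = (0.888601−5.986708·0.153)/8.835355 = -0.003097
w* = 0.193048·u + -0.003097·v:
  w_0 = 0.193048·2.0236 + -0.003097·6.7802 = 0.3697  (Unilever)
  w_1 = 0.193048·0.3203 + -0.003097·13.4686 = 0.0201  (Honeywell)
  w_2 = 0.193048·2.1359 + -0.003097·12.3283 = 0.3742  (Qualcomm)
  w_3 = 0.193048·1.5068 + -0.003097·17.6997 = 0.2361  (Kellogg)
Σw_i=1.0000  μᵀw=0.1530
σ²=wᵀΣw=λ₁·μ_p+λ₂ = 0.193048·0.153 + -0.003097 = 0.026439 ≈ 0.0264

0.3697  0.0201  0.3742  0.2361


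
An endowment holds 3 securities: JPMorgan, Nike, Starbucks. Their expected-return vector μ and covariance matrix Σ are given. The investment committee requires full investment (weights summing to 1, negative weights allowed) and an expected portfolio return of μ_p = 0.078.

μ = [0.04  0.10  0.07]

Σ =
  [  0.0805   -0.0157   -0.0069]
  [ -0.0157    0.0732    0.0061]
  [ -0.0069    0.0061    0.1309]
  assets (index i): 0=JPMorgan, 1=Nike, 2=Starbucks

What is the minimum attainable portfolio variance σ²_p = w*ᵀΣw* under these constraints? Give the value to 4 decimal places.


0.0278

g=Σ⁻¹μ = [0.8335  1.5025  0.5087]
h=Σ⁻¹𝟙 = [16.3057  16.5143  7.7293]
a=μᵀg=0.219199  b=𝟙ᵀg=2.844717  c=𝟙ᵀh=40.549383  D=ac−b²=0.795989
λ₁=(c·0.078−b)/D = (40.549383·0.078−2.844717)/0.795989 = 0.399673
λ₂=(a−b·0.078)/D = (0.219199−2.844717·0.078)/0.795989 = -0.003378
w* = 0.399673·g + -0.003378·h:
  w_0 = 0.399673·0.8335 + -0.003378·16.3057 = 0.2781  (JPMorgan)
  w_1 = 0.399673·1.5025 + -0.003378·16.5143 = 0.5447  (Nike)
  w_2 = 0.399673·0.5087 + -0.003378·7.7293 = 0.1772  (Starbucks)
Σw_i=1.0000  μᵀw=0.0780
σ²=wᵀΣw=λ₁·μ_p+λ₂ = 0.399673·0.078 + -0.003378 = 0.027797 ≈ 0.0278


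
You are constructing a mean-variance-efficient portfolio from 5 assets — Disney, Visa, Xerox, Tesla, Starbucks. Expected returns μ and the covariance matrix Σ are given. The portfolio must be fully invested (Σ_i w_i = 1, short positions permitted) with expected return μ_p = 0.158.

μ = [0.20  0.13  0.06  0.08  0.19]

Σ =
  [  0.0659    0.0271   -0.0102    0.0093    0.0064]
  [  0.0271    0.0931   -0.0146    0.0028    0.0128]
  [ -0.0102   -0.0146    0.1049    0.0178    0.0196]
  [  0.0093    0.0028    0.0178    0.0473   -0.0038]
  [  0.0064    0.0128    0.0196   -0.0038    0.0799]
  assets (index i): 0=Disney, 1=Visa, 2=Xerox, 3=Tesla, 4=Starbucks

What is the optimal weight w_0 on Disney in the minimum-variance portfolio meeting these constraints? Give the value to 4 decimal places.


g=Σ⁻¹μ = [2.5444  0.3705  0.2670  1.2380  2.1082]
h=Σ⁻¹𝟙 = [9.9824  7.0504  6.7837  16.9905  9.7306]
a=μᵀg=1.072665  b=𝟙ᵀg=6.528097  c=𝟙ᵀh=50.537516  D=ac−b²=11.593749
λ₁=(c·0.158−b)/D = (50.537516·0.158−6.528097)/11.593749 = 0.125657
λ₂=(a−b·0.158)/D = (1.072665−6.528097·0.158)/11.593749 = 0.003556
w* = 0.125657·g + 0.003556·h:
  w_0 = 0.125657·2.5444 + 0.003556·9.9824 = 0.3552  (Disney)
  w_1 = 0.125657·0.3705 + 0.003556·7.0504 = 0.0716  (Visa)
  w_2 = 0.125657·0.2670 + 0.003556·6.7837 = 0.0577  (Xerox)
  w_3 = 0.125657·1.2380 + 0.003556·16.9905 = 0.2160  (Tesla)
  w_4 = 0.125657·2.1082 + 0.003556·9.7306 = 0.2995  (Starbucks)
Σw_i=1.0000  μᵀw=0.1580
σ²=wᵀΣw=λ₁·μ_p+λ₂ = 0.125657·0.158 + 0.003556 = 0.023410 ≈ 0.0234

0.3552


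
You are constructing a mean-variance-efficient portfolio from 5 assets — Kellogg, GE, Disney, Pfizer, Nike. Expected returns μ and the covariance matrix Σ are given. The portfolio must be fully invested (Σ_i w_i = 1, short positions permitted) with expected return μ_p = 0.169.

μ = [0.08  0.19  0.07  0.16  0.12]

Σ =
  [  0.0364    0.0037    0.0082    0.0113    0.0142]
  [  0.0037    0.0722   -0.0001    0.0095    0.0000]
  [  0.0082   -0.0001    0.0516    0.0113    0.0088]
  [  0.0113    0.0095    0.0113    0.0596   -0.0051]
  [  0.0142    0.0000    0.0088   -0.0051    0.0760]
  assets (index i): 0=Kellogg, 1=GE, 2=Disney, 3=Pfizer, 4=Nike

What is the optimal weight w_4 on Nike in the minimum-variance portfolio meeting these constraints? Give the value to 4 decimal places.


0.2642

x=Σ⁻¹μ = [0.5355  2.3086  0.5150  2.2518  1.5704]
y=Σ⁻¹𝟙 = [16.6293  11.6883  12.9765  10.0917  9.2255]
a=μᵀx=1.066248  b=𝟙ᵀx=7.181217  c=𝟙ᵀy=60.611367  D=ac−b²=13.056859
λ₁=(c·0.169−b)/D = (60.611367·0.169−7.181217)/13.056859 = 0.234521
λ₂=(a−b·0.169)/D = (1.066248−7.181217·0.169)/13.056859 = -0.011287
w* = 0.234521·x + -0.011287·y:
  w_0 = 0.234521·0.5355 + -0.011287·16.6293 = -0.0621  (Kellogg)
  w_1 = 0.234521·2.3086 + -0.011287·11.6883 = 0.4095  (GE)
  w_2 = 0.234521·0.5150 + -0.011287·12.9765 = -0.0257  (Disney)
  w_3 = 0.234521·2.2518 + -0.011287·10.0917 = 0.4142  (Pfizer)
  w_4 = 0.234521·1.5704 + -0.011287·9.2255 = 0.2642  (Nike)
Σw_i=1.0000  μᵀw=0.1690
σ²=wᵀΣw=λ₁·μ_p+λ₂ = 0.234521·0.169 + -0.011287 = 0.028347 ≈ 0.0283


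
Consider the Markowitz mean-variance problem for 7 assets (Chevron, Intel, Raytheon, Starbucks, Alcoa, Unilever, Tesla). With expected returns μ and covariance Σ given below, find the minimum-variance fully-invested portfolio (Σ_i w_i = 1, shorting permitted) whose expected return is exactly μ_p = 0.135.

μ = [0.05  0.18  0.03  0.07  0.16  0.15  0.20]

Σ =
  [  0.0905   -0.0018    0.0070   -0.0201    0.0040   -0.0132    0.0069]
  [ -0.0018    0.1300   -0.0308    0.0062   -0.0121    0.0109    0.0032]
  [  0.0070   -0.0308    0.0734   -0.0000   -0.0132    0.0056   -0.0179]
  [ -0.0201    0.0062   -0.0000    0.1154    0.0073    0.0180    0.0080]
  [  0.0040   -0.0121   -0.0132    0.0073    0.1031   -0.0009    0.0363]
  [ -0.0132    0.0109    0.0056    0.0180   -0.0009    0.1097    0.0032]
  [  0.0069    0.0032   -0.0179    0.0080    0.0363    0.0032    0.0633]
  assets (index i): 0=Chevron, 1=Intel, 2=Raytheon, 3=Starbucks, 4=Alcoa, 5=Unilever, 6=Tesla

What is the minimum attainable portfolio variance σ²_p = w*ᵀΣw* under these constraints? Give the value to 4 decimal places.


0.0141

g=Σ⁻¹μ = [0.3536  1.7689  1.9317  0.1466  0.9484  1.0328  2.9632]
h=Σ⁻¹𝟙 = [10.6777  12.6556  22.4005  7.3278  8.0931  6.4425  14.4357]
a=μᵀg=1.303610  b=𝟙ᵀg=9.145269  c=𝟙ᵀh=82.032914  D=ac−b²=23.302994
λ₁=(c·0.135−b)/D = (82.032914·0.135−9.145269)/23.302994 = 0.082787
λ₂=(a−b·0.135)/D = (1.303610−9.145269·0.135)/23.302994 = 0.002961
w* = 0.082787·g + 0.002961·h:
  w_0 = 0.082787·0.3536 + 0.002961·10.6777 = 0.0609  (Chevron)
  w_1 = 0.082787·1.7689 + 0.002961·12.6556 = 0.1839  (Intel)
  w_2 = 0.082787·1.9317 + 0.002961·22.4005 = 0.2262  (Raytheon)
  w_3 = 0.082787·0.1466 + 0.002961·7.3278 = 0.0338  (Starbucks)
  w_4 = 0.082787·0.9484 + 0.002961·8.0931 = 0.1025  (Alcoa)
  w_5 = 0.082787·1.0328 + 0.002961·6.4425 = 0.1046  (Unilever)
  w_6 = 0.082787·2.9632 + 0.002961·14.4357 = 0.2881  (Tesla)
Σw_i=1.0000  μᵀw=0.1350
σ²=wᵀΣw=λ₁·μ_p+λ₂ = 0.082787·0.135 + 0.002961 = 0.014137 ≈ 0.0141


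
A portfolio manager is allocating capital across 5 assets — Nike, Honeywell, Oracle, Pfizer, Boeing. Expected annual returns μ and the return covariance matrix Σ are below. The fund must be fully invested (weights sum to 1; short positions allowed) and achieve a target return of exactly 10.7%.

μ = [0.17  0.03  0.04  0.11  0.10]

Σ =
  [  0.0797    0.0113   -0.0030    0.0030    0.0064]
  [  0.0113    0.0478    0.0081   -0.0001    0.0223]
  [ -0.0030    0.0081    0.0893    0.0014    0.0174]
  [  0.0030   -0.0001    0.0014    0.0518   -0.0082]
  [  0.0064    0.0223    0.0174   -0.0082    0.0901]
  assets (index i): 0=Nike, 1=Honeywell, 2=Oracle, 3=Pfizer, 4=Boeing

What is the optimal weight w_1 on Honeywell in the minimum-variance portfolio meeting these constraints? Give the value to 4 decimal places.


g=Σ⁻¹μ = [2.0291  -0.4677  0.2853  2.1915  1.2259]
h=Σ⁻¹𝟙 = [9.5833  13.9294  8.5635  19.6705  7.1069]
a=μᵀg=0.705980  b=𝟙ᵀg=5.264036  c=𝟙ᵀh=58.853683  D=ac−b²=13.839448
λ₁=(c·0.107−b)/D = (58.853683·0.107−5.264036)/13.839448 = 0.074664
λ₂=(a−b·0.107)/D = (0.705980−5.264036·0.107)/13.839448 = 0.010313
w* = 0.074664·g + 0.010313·h:
  w_0 = 0.074664·2.0291 + 0.010313·9.5833 = 0.2503  (Nike)
  w_1 = 0.074664·-0.4677 + 0.010313·13.9294 = 0.1087  (Honeywell)
  w_2 = 0.074664·0.2853 + 0.010313·8.5635 = 0.1096  (Oracle)
  w_3 = 0.074664·2.1915 + 0.010313·19.6705 = 0.3665  (Pfizer)
  w_4 = 0.074664·1.2259 + 0.010313·7.1069 = 0.1648  (Boeing)
Σw_i=1.0000  μᵀw=0.1070
σ²=wᵀΣw=λ₁·μ_p+λ₂ = 0.074664·0.107 + 0.010313 = 0.018302 ≈ 0.0183

0.1087


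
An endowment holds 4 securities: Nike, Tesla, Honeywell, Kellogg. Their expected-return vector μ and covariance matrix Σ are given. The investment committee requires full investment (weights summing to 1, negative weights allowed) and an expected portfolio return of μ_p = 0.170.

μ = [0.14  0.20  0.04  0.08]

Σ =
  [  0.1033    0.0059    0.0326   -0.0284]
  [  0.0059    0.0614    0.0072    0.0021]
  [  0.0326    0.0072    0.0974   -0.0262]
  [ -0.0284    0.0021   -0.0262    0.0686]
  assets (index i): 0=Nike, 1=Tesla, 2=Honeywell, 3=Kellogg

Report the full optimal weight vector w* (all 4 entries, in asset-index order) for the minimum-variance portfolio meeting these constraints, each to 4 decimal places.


0.2769  0.5868  -0.0743  0.2106

p=Σ⁻¹μ = [1.6384  3.0240  0.1226  1.7987]
q=Σ⁻¹𝟙 = [11.7033  12.9852  11.7106  23.4974]
a=μᵀp=0.982975  b=𝟙ᵀp=6.583710  c=𝟙ᵀq=59.896447  D=ac−b²=15.531471
λ₁=(c·0.170−b)/D = (59.896447·0.170−6.583710)/15.531471 = 0.231703
λ₂=(a−b·0.170)/D = (0.982975−6.583710·0.170)/15.531471 = -0.008773
w* = 0.231703·p + -0.008773·q:
  w_0 = 0.231703·1.6384 + -0.008773·11.7033 = 0.2769  (Nike)
  w_1 = 0.231703·3.0240 + -0.008773·12.9852 = 0.5868  (Tesla)
  w_2 = 0.231703·0.1226 + -0.008773·11.7106 = -0.0743  (Honeywell)
  w_3 = 0.231703·1.7987 + -0.008773·23.4974 = 0.2106  (Kellogg)
Σw_i=1.0000  μᵀw=0.1700
σ²=wᵀΣw=λ₁·μ_p+λ₂ = 0.231703·0.170 + -0.008773 = 0.030617 ≈ 0.0306


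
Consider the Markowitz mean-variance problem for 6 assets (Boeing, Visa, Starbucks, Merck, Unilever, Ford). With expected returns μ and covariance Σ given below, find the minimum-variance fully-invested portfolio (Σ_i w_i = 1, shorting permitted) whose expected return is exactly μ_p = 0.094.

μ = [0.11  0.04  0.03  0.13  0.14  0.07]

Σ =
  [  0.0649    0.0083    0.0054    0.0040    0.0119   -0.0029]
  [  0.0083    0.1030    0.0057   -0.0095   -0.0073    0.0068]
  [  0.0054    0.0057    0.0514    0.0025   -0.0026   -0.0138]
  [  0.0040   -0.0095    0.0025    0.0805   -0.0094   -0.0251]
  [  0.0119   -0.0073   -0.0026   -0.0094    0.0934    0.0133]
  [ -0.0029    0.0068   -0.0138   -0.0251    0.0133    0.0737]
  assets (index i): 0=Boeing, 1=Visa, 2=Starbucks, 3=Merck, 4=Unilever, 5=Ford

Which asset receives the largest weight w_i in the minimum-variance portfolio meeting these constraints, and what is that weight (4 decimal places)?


Merck (0.2637)

u=Σ⁻¹μ = [1.2505  0.4422  0.7999  2.2486  1.3917  1.6226]
v=Σ⁻¹𝟙 = [10.4007  8.6553  22.9906  20.4074  9.5170  22.7168]
a=μᵀu=0.779976  b=𝟙ᵀu=7.755531  c=𝟙ᵀv=94.687869  D=ac−b²=13.706039
λ₁=(c·0.094−b)/D = (94.687869·0.094−7.755531)/13.706039 = 0.083549
λ₂=(a−b·0.094)/D = (0.779976−7.755531·0.094)/13.706039 = 0.003718
w* = 0.083549·u + 0.003718·v:
  w_0 = 0.083549·1.2505 + 0.003718·10.4007 = 0.1432  (Boeing)
  w_1 = 0.083549·0.4422 + 0.003718·8.6553 = 0.0691  (Visa)
  w_2 = 0.083549·0.7999 + 0.003718·22.9906 = 0.1523  (Starbucks)
  w_3 = 0.083549·2.2486 + 0.003718·20.4074 = 0.2637  (Merck)
  w_4 = 0.083549·1.3917 + 0.003718·9.5170 = 0.1517  (Unilever)
  w_5 = 0.083549·1.6226 + 0.003718·22.7168 = 0.2200  (Ford)
Σw_i=1.0000  μᵀw=0.0940
σ²=wᵀΣw=λ₁·μ_p+λ₂ = 0.083549·0.094 + 0.003718 = 0.011571 ≈ 0.0116


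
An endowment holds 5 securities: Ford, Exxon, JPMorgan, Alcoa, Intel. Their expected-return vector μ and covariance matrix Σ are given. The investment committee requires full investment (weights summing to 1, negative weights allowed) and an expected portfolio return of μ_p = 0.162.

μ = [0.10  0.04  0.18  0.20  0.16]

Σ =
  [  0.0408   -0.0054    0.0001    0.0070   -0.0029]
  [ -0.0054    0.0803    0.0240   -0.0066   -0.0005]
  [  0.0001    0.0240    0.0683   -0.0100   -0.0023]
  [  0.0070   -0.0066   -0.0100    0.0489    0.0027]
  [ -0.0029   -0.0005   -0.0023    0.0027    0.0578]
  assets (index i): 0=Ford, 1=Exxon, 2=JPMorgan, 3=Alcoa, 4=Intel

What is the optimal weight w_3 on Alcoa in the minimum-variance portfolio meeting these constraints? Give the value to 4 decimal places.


0.3177

g=Σ⁻¹μ = [1.8939  -0.0054  3.3658  4.3522  2.7938]
h=Σ⁻¹𝟙 = [23.7906  11.6266  14.1352  20.4993  18.2002]
a=μᵀg=2.112470  b=𝟙ᵀg=12.400336  c=𝟙ᵀh=88.251842  D=ac−b²=32.661066
λ₁=(c·0.162−b)/D = (88.251842·0.162−12.400336)/32.661066 = 0.058065
λ₂=(a−b·0.162)/D = (2.112470−12.400336·0.162)/32.661066 = 0.003172
w* = 0.058065·g + 0.003172·h:
  w_0 = 0.058065·1.8939 + 0.003172·23.7906 = 0.1854  (Ford)
  w_1 = 0.058065·-0.0054 + 0.003172·11.6266 = 0.0366  (Exxon)
  w_2 = 0.058065·3.3658 + 0.003172·14.1352 = 0.2403  (JPMorgan)
  w_3 = 0.058065·4.3522 + 0.003172·20.4993 = 0.3177  (Alcoa)
  w_4 = 0.058065·2.7938 + 0.003172·18.2002 = 0.2200  (Intel)
Σw_i=1.0000  μᵀw=0.1620
σ²=wᵀΣw=λ₁·μ_p+λ₂ = 0.058065·0.162 + 0.003172 = 0.012579 ≈ 0.0126


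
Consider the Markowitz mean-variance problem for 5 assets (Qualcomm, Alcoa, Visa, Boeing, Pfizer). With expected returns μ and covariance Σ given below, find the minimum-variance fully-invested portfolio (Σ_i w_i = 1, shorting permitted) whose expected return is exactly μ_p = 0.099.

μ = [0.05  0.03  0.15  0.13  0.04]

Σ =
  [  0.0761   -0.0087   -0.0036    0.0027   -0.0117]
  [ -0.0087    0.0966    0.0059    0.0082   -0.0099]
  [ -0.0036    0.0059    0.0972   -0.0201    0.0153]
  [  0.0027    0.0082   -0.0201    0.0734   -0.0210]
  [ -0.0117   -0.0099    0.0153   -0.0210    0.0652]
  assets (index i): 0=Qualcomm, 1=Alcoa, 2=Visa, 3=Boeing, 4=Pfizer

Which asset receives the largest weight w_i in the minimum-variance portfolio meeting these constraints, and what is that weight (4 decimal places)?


x=Σ⁻¹μ = [0.8564  0.1723  1.9131  2.5806  1.1756]
y=Σ⁻¹𝟙 = [18.0789  12.0275  10.7989  21.6844  24.8581]
a=μᵀx=0.717447  b=𝟙ᵀx=6.697904  c=𝟙ᵀy=87.447816  D=ac−b²=17.877300
λ₁=(c·0.099−b)/D = (87.447816·0.099−6.697904)/17.877300 = 0.109604
λ₂=(a−b·0.099)/D = (0.717447−6.697904·0.099)/17.877300 = 0.003040
w* = 0.109604·x + 0.003040·y:
  w_0 = 0.109604·0.8564 + 0.003040·18.0789 = 0.1488  (Qualcomm)
  w_1 = 0.109604·0.1723 + 0.003040·12.0275 = 0.0555  (Alcoa)
  w_2 = 0.109604·1.9131 + 0.003040·10.7989 = 0.2425  (Visa)
  w_3 = 0.109604·2.5806 + 0.003040·21.6844 = 0.3488  (Boeing)
  w_4 = 0.109604·1.1756 + 0.003040·24.8581 = 0.2044  (Pfizer)
Σw_i=1.0000  μᵀw=0.0990
σ²=wᵀΣw=λ₁·μ_p+λ₂ = 0.109604·0.099 + 0.003040 = 0.013891 ≈ 0.0139

Boeing (0.3488)


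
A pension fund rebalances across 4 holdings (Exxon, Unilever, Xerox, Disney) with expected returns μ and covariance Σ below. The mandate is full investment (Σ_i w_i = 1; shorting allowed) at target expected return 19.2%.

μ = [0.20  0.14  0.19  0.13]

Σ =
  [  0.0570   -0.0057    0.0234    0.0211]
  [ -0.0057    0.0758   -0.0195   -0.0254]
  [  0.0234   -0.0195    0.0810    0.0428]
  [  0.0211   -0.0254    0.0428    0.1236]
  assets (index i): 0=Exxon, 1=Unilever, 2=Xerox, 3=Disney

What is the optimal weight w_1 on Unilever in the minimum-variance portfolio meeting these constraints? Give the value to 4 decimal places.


0.2208

u=Σ⁻¹μ = [2.8128  2.7115  1.9453  0.4552]
v=Σ⁻¹𝟙 = [13.0750  18.8099  9.7410  6.3509]
a=μᵀu=1.370953  b=𝟙ᵀu=7.924784  c=𝟙ᵀv=47.976768  D=ac−b²=2.971696
λ₁=(c·0.192−b)/D = (47.976768·0.192−7.924784)/2.971696 = 0.433004
λ₂=(a−b·0.192)/D = (1.370953−7.924784·0.192)/2.971696 = -0.050680
w* = 0.433004·u + -0.050680·v:
  w_0 = 0.433004·2.8128 + -0.050680·13.0750 = 0.5553  (Exxon)
  w_1 = 0.433004·2.7115 + -0.050680·18.8099 = 0.2208  (Unilever)
  w_2 = 0.433004·1.9453 + -0.050680·9.7410 = 0.3487  (Xerox)
  w_3 = 0.433004·0.4552 + -0.050680·6.3509 = -0.1248  (Disney)
Σw_i=1.0000  μᵀw=0.1920
σ²=wᵀΣw=λ₁·μ_p+λ₂ = 0.433004·0.192 + -0.050680 = 0.032457 ≈ 0.0325


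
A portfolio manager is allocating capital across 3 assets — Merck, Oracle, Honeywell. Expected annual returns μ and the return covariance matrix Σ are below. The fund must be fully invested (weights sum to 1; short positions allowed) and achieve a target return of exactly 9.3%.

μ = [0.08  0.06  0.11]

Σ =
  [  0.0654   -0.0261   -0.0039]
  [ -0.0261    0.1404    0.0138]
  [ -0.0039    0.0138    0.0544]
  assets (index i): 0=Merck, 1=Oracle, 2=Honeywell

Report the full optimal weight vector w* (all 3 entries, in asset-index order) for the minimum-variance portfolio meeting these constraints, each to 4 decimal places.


0.3729  0.1163  0.5108

u=Σ⁻¹μ = [1.5496  0.5187  2.0016]
v=Σ⁻¹𝟙 = [19.9718  9.1149  17.5019]
a=μᵀu=0.375262  b=𝟙ᵀu=4.069853  c=𝟙ᵀv=46.588683  D=ac−b²=0.919252
λ₁=(c·0.093−b)/D = (46.588683·0.093−4.069853)/0.919252 = 0.285987
λ₂=(a−b·0.093)/D = (0.375262−4.069853·0.093)/0.919252 = -0.003519
w* = 0.285987·u + -0.003519·v:
  w_0 = 0.285987·1.5496 + -0.003519·19.9718 = 0.3729  (Merck)
  w_1 = 0.285987·0.5187 + -0.003519·9.1149 = 0.1163  (Oracle)
  w_2 = 0.285987·2.0016 + -0.003519·17.5019 = 0.5108  (Honeywell)
Σw_i=1.0000  μᵀw=0.0930
σ²=wᵀΣw=λ₁·μ_p+λ₂ = 0.285987·0.093 + -0.003519 = 0.023078 ≈ 0.0231


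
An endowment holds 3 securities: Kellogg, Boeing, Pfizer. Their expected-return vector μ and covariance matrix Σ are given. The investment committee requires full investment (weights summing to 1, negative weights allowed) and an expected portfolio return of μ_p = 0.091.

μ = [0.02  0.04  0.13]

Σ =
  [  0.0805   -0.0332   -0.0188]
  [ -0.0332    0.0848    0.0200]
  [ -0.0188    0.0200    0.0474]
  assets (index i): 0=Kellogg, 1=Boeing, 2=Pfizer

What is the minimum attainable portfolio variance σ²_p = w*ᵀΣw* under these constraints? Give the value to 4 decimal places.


g=Σ⁻¹μ = [1.0304  0.1464  3.0895]
h=Σ⁻¹𝟙 = [24.5491  15.6932  24.2122]
a=μᵀg=0.428099  b=𝟙ᵀg=4.266300  c=𝟙ᵀh=64.454588  D=ac−b²=9.391642
λ₁=(c·0.091−b)/D = (64.454588·0.091−4.266300)/9.391642 = 0.170265
λ₂=(a−b·0.091)/D = (0.428099−4.266300·0.091)/9.391642 = 0.004245
w* = 0.170265·g + 0.004245·h:
  w_0 = 0.170265·1.0304 + 0.004245·24.5491 = 0.2796  (Kellogg)
  w_1 = 0.170265·0.1464 + 0.004245·15.6932 = 0.0915  (Boeing)
  w_2 = 0.170265·3.0895 + 0.004245·24.2122 = 0.6288  (Pfizer)
Σw_i=1.0000  μᵀw=0.0910
σ²=wᵀΣw=λ₁·μ_p+λ₂ = 0.170265·0.091 + 0.004245 = 0.019739 ≈ 0.0197

0.0197


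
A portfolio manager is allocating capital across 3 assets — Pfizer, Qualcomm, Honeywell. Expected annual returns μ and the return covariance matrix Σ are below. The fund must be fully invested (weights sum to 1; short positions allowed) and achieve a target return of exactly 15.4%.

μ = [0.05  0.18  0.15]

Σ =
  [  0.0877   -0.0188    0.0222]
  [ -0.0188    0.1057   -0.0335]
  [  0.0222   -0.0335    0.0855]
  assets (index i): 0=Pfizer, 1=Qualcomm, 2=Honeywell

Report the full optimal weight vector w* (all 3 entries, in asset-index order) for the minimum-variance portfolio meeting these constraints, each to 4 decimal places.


u=Σ⁻¹μ = [0.4591  2.6293  2.6654]
v=Σ⁻¹𝟙 = [11.0378  16.2390  15.1926]
a=μᵀu=0.896044  b=𝟙ᵀu=5.753802  c=𝟙ᵀv=42.469434  D=ac−b²=4.948257
λ₁=(c·0.154−b)/D = (42.469434·0.154−5.753802)/4.948257 = 0.158943
λ₂=(a−b·0.154)/D = (0.896044−5.753802·0.154)/4.948257 = 0.002013
w* = 0.158943·u + 0.002013·v:
  w_0 = 0.158943·0.4591 + 0.002013·11.0378 = 0.0952  (Pfizer)
  w_1 = 0.158943·2.6293 + 0.002013·16.2390 = 0.4506  (Qualcomm)
  w_2 = 0.158943·2.6654 + 0.002013·15.1926 = 0.4542  (Honeywell)
Σw_i=1.0000  μᵀw=0.1540
σ²=wᵀΣw=λ₁·μ_p+λ₂ = 0.158943·0.154 + 0.002013 = 0.026490 ≈ 0.0265

0.0952  0.4506  0.4542


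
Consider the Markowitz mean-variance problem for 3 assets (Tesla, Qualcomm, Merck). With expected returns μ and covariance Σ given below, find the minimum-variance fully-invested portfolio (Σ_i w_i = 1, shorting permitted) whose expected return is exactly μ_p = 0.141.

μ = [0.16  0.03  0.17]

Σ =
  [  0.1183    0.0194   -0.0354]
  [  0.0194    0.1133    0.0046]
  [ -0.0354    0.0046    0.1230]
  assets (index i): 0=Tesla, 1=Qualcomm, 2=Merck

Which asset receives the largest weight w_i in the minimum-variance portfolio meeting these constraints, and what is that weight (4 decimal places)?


g=Σ⁻¹μ = [1.9613  -0.1503  1.9522]
h=Σ⁻¹𝟙 = [10.6549  6.5571  10.9514]
a=μᵀg=0.641178  b=𝟙ᵀg=3.763227  c=𝟙ᵀh=28.163348  D=ac−b²=3.895853
λ₁=(c·0.141−b)/D = (28.163348·0.141−3.763227)/3.895853 = 0.053340
λ₂=(a−b·0.141)/D = (0.641178−3.763227·0.141)/3.895853 = 0.028380
w* = 0.053340·g + 0.028380·h:
  w_0 = 0.053340·1.9613 + 0.028380·10.6549 = 0.4070  (Tesla)
  w_1 = 0.053340·-0.1503 + 0.028380·6.5571 = 0.1781  (Qualcomm)
  w_2 = 0.053340·1.9522 + 0.028380·10.9514 = 0.4149  (Merck)
Σw_i=1.0000  μᵀw=0.1410
σ²=wᵀΣw=λ₁·μ_p+λ₂ = 0.053340·0.141 + 0.028380 = 0.035901 ≈ 0.0359

Merck (0.4149)


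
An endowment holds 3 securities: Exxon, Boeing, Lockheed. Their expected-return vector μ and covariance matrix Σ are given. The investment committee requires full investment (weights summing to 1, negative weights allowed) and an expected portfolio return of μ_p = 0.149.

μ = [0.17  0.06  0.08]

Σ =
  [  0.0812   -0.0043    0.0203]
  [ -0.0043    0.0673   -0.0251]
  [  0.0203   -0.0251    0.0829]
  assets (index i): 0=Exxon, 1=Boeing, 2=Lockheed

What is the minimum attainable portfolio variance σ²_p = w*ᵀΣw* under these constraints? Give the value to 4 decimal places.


0.0539

p=Σ⁻¹μ = [1.9404  1.3507  0.8988]
q=Σ⁻¹𝟙 = [9.3845  21.5317  16.2839]
a=μᵀp=0.482821  b=𝟙ᵀp=4.189981  c=𝟙ᵀq=47.200108  D=ac−b²=5.233280
λ₁=(c·0.149−b)/D = (47.200108·0.149−4.189981)/5.233280 = 0.543222
λ₂=(a−b·0.149)/D = (0.482821−4.189981·0.149)/5.233280 = -0.027036
w* = 0.543222·p + -0.027036·q:
  w_0 = 0.543222·1.9404 + -0.027036·9.3845 = 0.8004  (Exxon)
  w_1 = 0.543222·1.3507 + -0.027036·21.5317 = 0.1516  (Boeing)
  w_2 = 0.543222·0.8988 + -0.027036·16.2839 = 0.0480  (Lockheed)
Σw_i=1.0000  μᵀw=0.1490
σ²=wᵀΣw=λ₁·μ_p+λ₂ = 0.543222·0.149 + -0.027036 = 0.053904 ≈ 0.0539


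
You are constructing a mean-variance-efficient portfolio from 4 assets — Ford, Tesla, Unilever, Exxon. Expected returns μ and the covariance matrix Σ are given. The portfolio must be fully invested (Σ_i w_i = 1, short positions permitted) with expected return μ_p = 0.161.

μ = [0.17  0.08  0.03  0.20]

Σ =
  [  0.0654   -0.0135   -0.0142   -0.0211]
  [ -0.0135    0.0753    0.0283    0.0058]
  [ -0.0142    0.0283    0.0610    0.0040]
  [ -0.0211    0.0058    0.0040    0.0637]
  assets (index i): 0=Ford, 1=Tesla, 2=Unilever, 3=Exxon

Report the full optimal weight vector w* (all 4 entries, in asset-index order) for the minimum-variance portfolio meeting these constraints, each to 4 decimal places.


g=Σ⁻¹μ = [4.4386  1.2738  0.6420  4.4537]
h=Σ⁻¹𝟙 = [28.5242  10.3247  16.7251  23.1566]
a=μᵀg=1.766469  b=𝟙ᵀg=10.808172  c=𝟙ᵀh=78.730610  D=ac−b²=22.258562
λ₁=(c·0.161−b)/D = (78.730610·0.161−10.808172)/22.258562 = 0.083898
λ₂=(a−b·0.161)/D = (1.766469−10.808172·0.161)/22.258562 = 0.001184
w* = 0.083898·g + 0.001184·h:
  w_0 = 0.083898·4.4386 + 0.001184·28.5242 = 0.4062  (Ford)
  w_1 = 0.083898·1.2738 + 0.001184·10.3247 = 0.1191  (Tesla)
  w_2 = 0.083898·0.6420 + 0.001184·16.7251 = 0.0737  (Unilever)
  w_3 = 0.083898·4.4537 + 0.001184·23.1566 = 0.4011  (Exxon)
Σw_i=1.0000  μᵀw=0.1610
σ²=wᵀΣw=λ₁·μ_p+λ₂ = 0.083898·0.161 + 0.001184 = 0.014692 ≈ 0.0147

0.4062  0.1191  0.0737  0.4011
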